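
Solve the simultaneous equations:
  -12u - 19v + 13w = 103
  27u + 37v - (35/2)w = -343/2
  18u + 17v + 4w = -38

no solution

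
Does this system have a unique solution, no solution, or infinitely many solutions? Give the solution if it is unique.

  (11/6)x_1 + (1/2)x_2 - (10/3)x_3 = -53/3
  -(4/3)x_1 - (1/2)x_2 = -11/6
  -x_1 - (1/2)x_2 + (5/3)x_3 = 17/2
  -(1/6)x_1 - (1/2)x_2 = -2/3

Row-reduce the augmented matrix:
R1 ← R1 / (11/6).
R2 ← R2 + 4/3·R1.
R3 ← R3 + 1·R1.
R4 ← R4 + 1/6·R1.
R2 ← R2 / (-3/22).
R1 ← R1 − 3/11·R2.
R3 ← R3 + 5/22·R2.
R4 ← R4 + 5/11·R2.
R3 ← R3 / (35/9).
R1 ← R1 + 20/3·R3.
R2 ← R2 − 160/9·R3.
R4 ← R4 − 70/9·R3.
R4 reduces to 0 = 0, so the extra equation is consistent.
Reading off the reduced rows gives x_1 = 1, x_2 = 1, x_3 = 6.

x_1 = 1, x_2 = 1, x_3 = 6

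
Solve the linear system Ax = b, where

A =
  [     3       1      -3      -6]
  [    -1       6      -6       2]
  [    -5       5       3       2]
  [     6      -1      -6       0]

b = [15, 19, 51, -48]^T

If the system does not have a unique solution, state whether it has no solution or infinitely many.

Row-reduce the augmented matrix:
R1 ← R1 / (3).
R2 ← R2 + 1·R1.
R3 ← R3 + 5·R1.
R4 ← R4 − 6·R1.
R2 ← R2 / (19/3).
R1 ← R1 − 1/3·R2.
R3 ← R3 − 20/3·R2.
R4 ← R4 + 3·R2.
R3 ← R3 / (102/19).
R1 ← R1 + 12/19·R3.
R2 ← R2 + 21/19·R3.
R4 ← R4 + 63/19·R3.
R4 ← R4 / (120/17).
R1 ← R1 + 50/17·R4.
R2 ← R2 + 28/17·R4.
R3 ← R3 + 76/51·R4.
Reading off the reduced rows gives x_1 = -5, x_2 = 6, x_3 = 2, x_4 = -5.

x_1 = -5, x_2 = 6, x_3 = 2, x_4 = -5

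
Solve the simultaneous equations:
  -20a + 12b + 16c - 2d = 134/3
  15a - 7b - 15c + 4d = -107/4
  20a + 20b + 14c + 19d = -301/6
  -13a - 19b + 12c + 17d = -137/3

Row-reduce the augmented matrix:
R1 ← R1 / (-20).
R2 ← R2 − 15·R1.
R3 ← R3 − 20·R1.
R4 ← R4 + 13·R1.
R2 ← R2 / (2).
R1 ← R1 + 3/5·R2.
R3 ← R3 − 32·R2.
R4 ← R4 + 134/5·R2.
R3 ← R3 / (78).
R1 ← R1 + 17/10·R3.
R2 ← R2 + 3/2·R3.
R4 ← R4 + 193/5·R3.
R4 ← R4 / (15763/390).
R1 ← R1 − 68/195·R4.
R2 ← R2 − 21/26·R4.
R3 ← R3 + 23/78·R4.
Reading off the reduced rows gives a = -7/3, b = 2, c = -7/4, d = -1.

a = -7/3, b = 2, c = -7/4, d = -1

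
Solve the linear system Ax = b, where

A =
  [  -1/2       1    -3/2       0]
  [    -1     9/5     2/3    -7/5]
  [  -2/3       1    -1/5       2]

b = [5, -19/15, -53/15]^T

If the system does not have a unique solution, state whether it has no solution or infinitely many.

infinitely many solutions

Row-reduce:
R1 ← R1 / (-1/2).
R2 ← R2 + 1·R1.
R3 ← R3 + 2/3·R1.
R2 ← R2 / (-1/5).
R1 ← R1 + 2·R2.
R3 ← R3 + 1/3·R2.
R3 ← R3 / (-194/45).
R1 ← R1 + 101/3·R3.
R2 ← R2 + 55/3·R3.
Rank is 3 with 4 unknowns, leaving x_4 free.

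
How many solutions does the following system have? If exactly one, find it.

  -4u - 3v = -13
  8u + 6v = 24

Row-reduce:
R1 ← R1 / (-4).
R2 ← R2 − 8·R1.
Row 2 reduces to 0 = -2, a contradiction. The system is inconsistent.

no solution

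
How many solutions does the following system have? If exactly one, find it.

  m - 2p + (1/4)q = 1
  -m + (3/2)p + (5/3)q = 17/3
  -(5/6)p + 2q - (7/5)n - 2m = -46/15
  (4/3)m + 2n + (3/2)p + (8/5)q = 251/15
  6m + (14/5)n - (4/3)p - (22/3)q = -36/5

no solution

Row-reduce:
R2 ← R2 + 1·R1.
R3 ← R3 + 2·R1.
R4 ← R4 − 4/3·R1.
R5 ← R5 − 6·R1.
Swap R2 and R3.
R2 ← R2 / (-7/5).
R4 ← R4 − 2·R2.
R5 ← R5 − 14/5·R2.
R3 ← R3 / (-1/2).
R1 ← R1 + 2·R3.
R2 ← R2 − 145/42·R3.
R4 ← R4 + 115/42·R3.
R5 ← R5 − 1·R3.
R4 ← R4 / (-7129/1260).
R1 ← R1 + 89/12·R4.
R2 ← R2 − 2885/252·R4.
R3 ← R3 + 23/6·R4.
Row 5 reduces to 0 = -2, a contradiction. The system is inconsistent.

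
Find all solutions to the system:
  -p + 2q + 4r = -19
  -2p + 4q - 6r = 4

Row-reduce:
R1 ← R1 / (-1).
R2 ← R2 + 2·R1.
R2 ← R2 / (-14).
R1 ← R1 + 4·R2.
Rank is 2 with 3 unknowns, leaving q free.

infinitely many solutions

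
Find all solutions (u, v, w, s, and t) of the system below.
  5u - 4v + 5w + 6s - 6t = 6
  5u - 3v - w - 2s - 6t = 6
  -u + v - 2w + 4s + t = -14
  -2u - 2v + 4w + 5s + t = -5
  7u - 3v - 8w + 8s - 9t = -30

infinitely many solutions

Row-reduce:
R1 ← R1 / (5).
R2 ← R2 − 5·R1.
R3 ← R3 + 1·R1.
R4 ← R4 + 2·R1.
R5 ← R5 − 7·R1.
R1 ← R1 + 4/5·R2.
R3 ← R3 − 1/5·R2.
R4 ← R4 + 18/5·R2.
R5 ← R5 − 13/5·R2.
R3 ← R3 / (1/5).
R1 ← R1 + 19/5·R3.
R2 ← R2 + 6·R3.
R4 ← R4 + 78/5·R3.
R5 ← R5 − 3/5·R3.
R4 ← R4 / (509).
R1 ← R1 − 124·R4.
R2 ← R2 − 196·R4.
R3 ← R3 − 34·R4.
Rank is 4 with 5 unknowns, leaving t free.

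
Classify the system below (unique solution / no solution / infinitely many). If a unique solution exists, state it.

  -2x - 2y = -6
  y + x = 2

no solution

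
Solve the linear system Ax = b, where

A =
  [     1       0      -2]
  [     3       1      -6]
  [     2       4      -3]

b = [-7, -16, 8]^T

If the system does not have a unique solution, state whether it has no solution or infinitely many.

Row-reduce the augmented matrix:
R2 ← R2 − 3·R1.
R3 ← R3 − 2·R1.
R3 ← R3 − 4·R2.
R1 ← R1 + 2·R3.
Reading off the reduced rows gives x_1 = -3, x_2 = 5, x_3 = 2.

x_1 = -3, x_2 = 5, x_3 = 2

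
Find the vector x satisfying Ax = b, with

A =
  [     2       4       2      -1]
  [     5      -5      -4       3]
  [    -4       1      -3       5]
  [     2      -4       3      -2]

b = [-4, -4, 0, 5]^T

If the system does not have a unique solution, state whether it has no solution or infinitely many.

Row-reduce the augmented matrix:
R1 ← R1 / (2).
R2 ← R2 − 5·R1.
R3 ← R3 + 4·R1.
R4 ← R4 − 2·R1.
R2 ← R2 / (-15).
R1 ← R1 − 2·R2.
R3 ← R3 − 9·R2.
R4 ← R4 + 8·R2.
R3 ← R3 / (-22/5).
R1 ← R1 + 1/5·R3.
R2 ← R2 − 3/5·R3.
R4 ← R4 − 29/5·R3.
R4 ← R4 / (577/132).
R1 ← R1 + 7/132·R4.
R2 ← R2 − 65/132·R4.
R3 ← R3 + 63/44·R4.
Reading off the reduced rows gives x_1 = -1, x_2 = -1, x_3 = 1, x_4 = 0.

x_1 = -1, x_2 = -1, x_3 = 1, x_4 = 0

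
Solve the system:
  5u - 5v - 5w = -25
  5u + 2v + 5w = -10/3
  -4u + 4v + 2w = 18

u = -7/3, v = 5/3, w = 1

Row-reduce the augmented matrix:
R1 ← R1 / (5).
R2 ← R2 − 5·R1.
R3 ← R3 + 4·R1.
R2 ← R2 / (7).
R1 ← R1 + 1·R2.
R3 ← R3 / (-2).
R1 ← R1 − 3/7·R3.
R2 ← R2 − 10/7·R3.
Reading off the reduced rows gives u = -7/3, v = 5/3, w = 1.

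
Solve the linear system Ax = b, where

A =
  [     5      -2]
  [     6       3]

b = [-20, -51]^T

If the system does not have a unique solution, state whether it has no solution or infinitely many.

Row-reduce the augmented matrix:
R1 ← R1 / (5).
R2 ← R2 − 6·R1.
R2 ← R2 / (27/5).
R1 ← R1 + 2/5·R2.
Reading off the reduced rows gives x_1 = -6, x_2 = -5.

x_1 = -6, x_2 = -5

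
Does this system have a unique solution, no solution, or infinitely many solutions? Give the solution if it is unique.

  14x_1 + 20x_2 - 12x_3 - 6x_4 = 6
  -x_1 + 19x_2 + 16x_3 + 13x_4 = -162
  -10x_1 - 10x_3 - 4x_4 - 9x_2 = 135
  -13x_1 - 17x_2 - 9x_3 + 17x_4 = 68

x_1 = -5, x_2 = -1, x_3 = -6, x_4 = -4

Row-reduce the augmented matrix:
R1 ← R1 / (14).
R2 ← R2 + 1·R1.
R3 ← R3 + 10·R1.
R4 ← R4 + 13·R1.
R2 ← R2 / (143/7).
R1 ← R1 − 10/7·R2.
R3 ← R3 − 37/7·R2.
R4 ← R4 − 11/7·R2.
R3 ← R3 / (-3216/143).
R1 ← R1 + 274/143·R3.
R2 ← R2 − 106/143·R3.
R4 ← R4 + 277/13·R3.
R4 ← R4 / (11467/536).
R1 ← R1 + 87/268·R4.
R2 ← R2 − 63/268·R4.
R3 ← R3 − 275/536·R4.
Reading off the reduced rows gives x_1 = -5, x_2 = -1, x_3 = -6, x_4 = -4.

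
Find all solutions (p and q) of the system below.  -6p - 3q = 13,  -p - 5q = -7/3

p = -8/3, q = 1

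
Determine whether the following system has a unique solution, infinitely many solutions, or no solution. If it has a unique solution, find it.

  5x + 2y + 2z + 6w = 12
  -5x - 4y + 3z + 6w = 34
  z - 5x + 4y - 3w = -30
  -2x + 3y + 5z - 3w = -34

x = 0, y = -4, z = -2, w = 4

Row-reduce the augmented matrix:
R1 ← R1 / (5).
R2 ← R2 + 5·R1.
R3 ← R3 + 5·R1.
R4 ← R4 + 2·R1.
R2 ← R2 / (-2).
R1 ← R1 − 2/5·R2.
R3 ← R3 − 6·R2.
R4 ← R4 − 19/5·R2.
R3 ← R3 / (18).
R1 ← R1 − 7/5·R3.
R2 ← R2 + 5/2·R3.
R4 ← R4 − 153/10·R3.
R4 ← R4 / (-219/20).
R1 ← R1 − 17/30·R4.
R2 ← R2 + 7/12·R4.
R3 ← R3 − 13/6·R4.
Reading off the reduced rows gives x = 0, y = -4, z = -2, w = 4.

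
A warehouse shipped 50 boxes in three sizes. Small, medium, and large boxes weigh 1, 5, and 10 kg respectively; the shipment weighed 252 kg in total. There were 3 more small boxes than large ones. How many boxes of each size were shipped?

small boxes: 17, medium boxes: 19, large boxes: 14

Let s = small boxes, m = medium boxes, l = large boxes.
  s + m + l = 50
  5m + 10l + s = 252
  s - l = 3
Row-reduce the augmented matrix:
R2 ← R2 − 1·R1.
R3 ← R3 − 1·R1.
R2 ← R2 / (4).
R1 ← R1 − 1·R2.
R3 ← R3 + 1·R2.
R3 ← R3 / (1/4).
R1 ← R1 + 5/4·R3.
R2 ← R2 − 9/4·R3.
Reading off the reduced rows gives s = 17, m = 19, l = 14.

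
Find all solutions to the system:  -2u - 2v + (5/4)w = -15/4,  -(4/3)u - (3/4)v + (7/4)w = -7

infinitely many solutions

Row-reduce:
R1 ← R1 / (-2).
R2 ← R2 + 4/3·R1.
R2 ← R2 / (7/12).
R1 ← R1 − 1·R2.
Rank is 2 with 3 unknowns, leaving w free.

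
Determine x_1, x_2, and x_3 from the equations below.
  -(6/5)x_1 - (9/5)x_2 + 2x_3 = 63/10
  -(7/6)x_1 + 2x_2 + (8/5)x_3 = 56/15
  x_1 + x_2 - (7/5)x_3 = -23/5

x_1 = -2, x_2 = -1/2, x_3 = 3/2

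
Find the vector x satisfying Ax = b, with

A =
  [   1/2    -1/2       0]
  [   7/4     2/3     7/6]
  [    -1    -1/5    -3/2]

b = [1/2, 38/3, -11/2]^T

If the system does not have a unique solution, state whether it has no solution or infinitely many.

Row-reduce the augmented matrix:
R1 ← R1 / (1/2).
R2 ← R2 − 7/4·R1.
R3 ← R3 + 1·R1.
R2 ← R2 / (29/12).
R1 ← R1 + 1·R2.
R3 ← R3 + 6/5·R2.
R3 ← R3 / (-267/290).
R1 ← R1 − 14/29·R3.
R2 ← R2 − 14/29·R3.
Reading off the reduced rows gives x_1 = 6, x_2 = 5, x_3 = -1.

x_1 = 6, x_2 = 5, x_3 = -1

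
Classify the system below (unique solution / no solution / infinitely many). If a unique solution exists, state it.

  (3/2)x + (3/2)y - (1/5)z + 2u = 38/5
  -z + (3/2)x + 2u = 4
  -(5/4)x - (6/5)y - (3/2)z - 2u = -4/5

Row-reduce:
R1 ← R1 / (3/2).
R2 ← R2 − 3/2·R1.
R3 ← R3 + 5/4·R1.
R2 ← R2 / (-3/2).
R1 ← R1 − 1·R2.
R3 ← R3 − 1/20·R2.
R3 ← R3 / (-127/75).
R1 ← R1 + 2/3·R3.
R2 ← R2 − 8/15·R3.
Rank is 3 with 4 unknowns, leaving u free.

infinitely many solutions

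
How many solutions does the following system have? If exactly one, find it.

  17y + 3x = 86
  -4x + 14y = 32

x = 6, y = 4

Row-reduce the augmented matrix:
R1 ← R1 / (3).
R2 ← R2 + 4·R1.
R2 ← R2 / (110/3).
R1 ← R1 − 17/3·R2.
Reading off the reduced rows gives x = 6, y = 4.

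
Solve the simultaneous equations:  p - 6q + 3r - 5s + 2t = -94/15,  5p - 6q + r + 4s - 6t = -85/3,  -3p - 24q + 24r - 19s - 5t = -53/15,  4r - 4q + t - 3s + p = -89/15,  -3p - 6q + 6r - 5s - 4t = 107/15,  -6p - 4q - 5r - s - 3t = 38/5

p = -8/5, q = 8/3, r = -1/3, s = -3, t = -4/3

Row-reduce the augmented matrix:
R2 ← R2 − 5·R1.
R3 ← R3 + 3·R1.
R4 ← R4 − 1·R1.
R5 ← R5 + 3·R1.
R6 ← R6 + 6·R1.
R2 ← R2 / (24).
R1 ← R1 + 6·R2.
R3 ← R3 + 42·R2.
R4 ← R4 − 2·R2.
R5 ← R5 + 24·R2.
R6 ← R6 + 40·R2.
R3 ← R3 / (17/2).
R1 ← R1 + 1/2·R3.
R2 ← R2 + 7/12·R3.
R4 ← R4 − 13/6·R3.
R5 ← R5 − 1·R3.
R6 ← R6 + 31/3·R3.
R4 ← R4 / (-239/51).
R1 ← R1 − 55/17·R4.
R2 ← R2 − 481/204·R4.
R3 ← R3 − 67/34·R4.
R5 ← R5 − 239/34·R4.
R6 ← R6 − 3845/102·R4.
Swap R5 and R6.
R5 ← R5 / (1805/239).
R1 ← R1 − 333/239·R5.
R2 ← R2 − 531/478·R5.
R3 ← R3 + 34/239·R5.
R4 ← R4 + 368/239·R5.
R6 reduces to 0 = 0, so the extra equation is consistent.
Reading off the reduced rows gives p = -8/5, q = 8/3, r = -1/3, s = -3, t = -4/3.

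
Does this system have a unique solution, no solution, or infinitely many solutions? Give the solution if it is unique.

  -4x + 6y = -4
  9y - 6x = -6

Row-reduce:
R1 ← R1 / (-4).
R2 ← R2 + 6·R1.
Rank is 1 with 2 unknowns, leaving y free.

infinitely many solutions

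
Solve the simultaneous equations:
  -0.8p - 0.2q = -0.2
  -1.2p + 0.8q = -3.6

p = 1, q = -3

Row-reduce the augmented matrix:
R1 ← R1 / (-4/5).
R2 ← R2 + 6/5·R1.
R2 ← R2 / (11/10).
R1 ← R1 − 1/4·R2.
Reading off the reduced rows gives p = 1, q = -3.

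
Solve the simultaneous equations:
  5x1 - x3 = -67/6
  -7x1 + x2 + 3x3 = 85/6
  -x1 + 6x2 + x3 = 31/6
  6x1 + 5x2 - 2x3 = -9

x1 = -5/2, x2 = 2/3, x3 = -4/3

Row-reduce the augmented matrix:
R1 ← R1 / (5).
R2 ← R2 + 7·R1.
R3 ← R3 + 1·R1.
R4 ← R4 − 6·R1.
R3 ← R3 − 6·R2.
R4 ← R4 − 5·R2.
R3 ← R3 / (-44/5).
R1 ← R1 + 1/5·R3.
R2 ← R2 − 8/5·R3.
R4 ← R4 + 44/5·R3.
R4 reduces to 0 = 0, so the extra equation is consistent.
Reading off the reduced rows gives x1 = -5/2, x2 = 2/3, x3 = -4/3.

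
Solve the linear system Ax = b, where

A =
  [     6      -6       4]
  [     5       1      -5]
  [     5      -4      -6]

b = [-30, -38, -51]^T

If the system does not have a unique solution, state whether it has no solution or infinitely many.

Row-reduce the augmented matrix:
R1 ← R1 / (6).
R2 ← R2 − 5·R1.
R3 ← R3 − 5·R1.
R2 ← R2 / (6).
R1 ← R1 + 1·R2.
R3 ← R3 − 1·R2.
R3 ← R3 / (-143/18).
R1 ← R1 + 13/18·R3.
R2 ← R2 + 25/18·R3.
Reading off the reduced rows gives x_1 = -5, x_2 = 2, x_3 = 3.

x_1 = -5, x_2 = 2, x_3 = 3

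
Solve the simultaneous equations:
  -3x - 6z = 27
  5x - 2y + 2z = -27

Row-reduce:
R1 ← R1 / (-3).
R2 ← R2 − 5·R1.
R2 ← R2 / (-2).
Rank is 2 with 3 unknowns, leaving z free.

infinitely many solutions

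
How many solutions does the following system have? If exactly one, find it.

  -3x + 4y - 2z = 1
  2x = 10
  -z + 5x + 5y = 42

x = 5, y = 3, z = -2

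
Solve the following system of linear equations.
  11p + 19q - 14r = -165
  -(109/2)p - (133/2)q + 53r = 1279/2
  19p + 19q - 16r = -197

no solution

Row-reduce:
R1 ← R1 / (11).
R2 ← R2 + 109/2·R1.
R3 ← R3 − 19·R1.
R2 ← R2 / (304/11).
R1 ← R1 − 19/11·R2.
R3 ← R3 + 152/11·R2.
Row 3 reduces to 0 = -1, a contradiction. The system is inconsistent.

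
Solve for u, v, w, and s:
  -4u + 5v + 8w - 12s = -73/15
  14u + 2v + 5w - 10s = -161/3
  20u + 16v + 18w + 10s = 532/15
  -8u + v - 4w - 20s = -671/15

u = -5/2, v = 5/3, w = 8/5, s = 3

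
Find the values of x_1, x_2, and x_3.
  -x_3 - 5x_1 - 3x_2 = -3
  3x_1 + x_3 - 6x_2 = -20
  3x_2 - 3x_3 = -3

Row-reduce the augmented matrix:
R1 ← R1 / (-5).
R2 ← R2 − 3·R1.
R2 ← R2 / (-39/5).
R1 ← R1 − 3/5·R2.
R3 ← R3 − 3·R2.
R3 ← R3 / (-37/13).
R1 ← R1 − 3/13·R3.
R2 ← R2 + 2/39·R3.
Reading off the reduced rows gives x_1 = -2, x_2 = 3, x_3 = 4.

x_1 = -2, x_2 = 3, x_3 = 4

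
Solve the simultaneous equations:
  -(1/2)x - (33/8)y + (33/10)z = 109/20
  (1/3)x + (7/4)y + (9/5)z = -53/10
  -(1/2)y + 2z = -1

no solution

Row-reduce:
R1 ← R1 / (-1/2).
R2 ← R2 − 1/3·R1.
R2 ← R2 / (-1).
R1 ← R1 − 33/4·R2.
R3 ← R3 + 1/2·R2.
Row 3 reduces to 0 = -1/6, a contradiction. The system is inconsistent.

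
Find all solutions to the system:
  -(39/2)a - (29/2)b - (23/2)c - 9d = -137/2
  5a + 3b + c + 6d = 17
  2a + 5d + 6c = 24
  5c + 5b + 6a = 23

no solution

Row-reduce:
R1 ← R1 / (-39/2).
R2 ← R2 − 5·R1.
R3 ← R3 − 2·R1.
R4 ← R4 − 6·R1.
R2 ← R2 / (-28/39).
R1 ← R1 − 29/39·R2.
R3 ← R3 + 58/39·R2.
R4 ← R4 − 7/13·R2.
R3 ← R3 / (62/7).
R1 ← R1 + 10/7·R3.
R2 ← R2 − 19/7·R3.
Row 4 reduces to 0 = 3/2, a contradiction. The system is inconsistent.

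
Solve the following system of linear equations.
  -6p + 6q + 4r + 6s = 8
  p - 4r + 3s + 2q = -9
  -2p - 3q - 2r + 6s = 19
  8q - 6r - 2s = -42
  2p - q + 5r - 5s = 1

no solution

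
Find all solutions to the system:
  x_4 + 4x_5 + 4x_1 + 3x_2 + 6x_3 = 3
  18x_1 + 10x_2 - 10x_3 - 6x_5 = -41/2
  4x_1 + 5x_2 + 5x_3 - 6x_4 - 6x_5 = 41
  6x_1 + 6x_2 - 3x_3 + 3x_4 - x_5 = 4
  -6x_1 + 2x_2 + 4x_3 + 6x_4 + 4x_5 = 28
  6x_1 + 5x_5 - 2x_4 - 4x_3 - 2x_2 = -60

no solution

Row-reduce:
R1 ← R1 / (4).
R2 ← R2 − 18·R1.
R3 ← R3 − 4·R1.
R4 ← R4 − 6·R1.
R5 ← R5 + 6·R1.
R6 ← R6 − 6·R1.
R2 ← R2 / (-7/2).
R1 ← R1 − 3/4·R2.
R3 ← R3 − 2·R2.
R4 ← R4 − 3/2·R2.
R5 ← R5 − 13/2·R2.
R6 ← R6 + 13/2·R2.
R3 ← R3 / (-155/7).
R1 ← R1 + 45/7·R3.
R2 ← R2 − 74/7·R3.
R4 ← R4 + 195/7·R3.
R5 ← R5 + 390/7·R3.
R6 ← R6 − 390/7·R3.
R4 ← R4 / (360/31).
R1 ← R1 − 64/31·R4.
R2 ← R2 + 509/155·R4.
R3 ← R3 − 67/155·R4.
R5 ← R5 − 720/31·R4.
R6 ← R6 + 596/31·R4.
Swap R5 and R6.
R5 ← R5 / (421/90).
R1 ← R1 − 23/45·R5.
R2 ← R2 + 1649/1800·R5.
R3 ← R3 − 1087/1800·R5.
R4 ← R4 − 389/360·R5.
Row 6 reduces to 0 = -1/2, a contradiction. The system is inconsistent.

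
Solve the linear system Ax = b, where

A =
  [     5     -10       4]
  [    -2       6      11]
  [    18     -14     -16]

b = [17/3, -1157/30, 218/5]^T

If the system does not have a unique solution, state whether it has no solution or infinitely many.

Row-reduce the augmented matrix:
R1 ← R1 / (5).
R2 ← R2 + 2·R1.
R3 ← R3 − 18·R1.
R2 ← R2 / (2).
R1 ← R1 + 2·R2.
R3 ← R3 − 22·R2.
R3 ← R3 / (-169).
R1 ← R1 − 67/5·R3.
R2 ← R2 − 63/10·R3.
Reading off the reduced rows gives x_1 = -5/3, x_2 = -12/5, x_3 = -5/2.

x_1 = -5/3, x_2 = -12/5, x_3 = -5/2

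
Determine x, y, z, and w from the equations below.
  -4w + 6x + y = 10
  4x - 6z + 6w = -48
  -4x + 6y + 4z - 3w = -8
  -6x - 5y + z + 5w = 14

Row-reduce the augmented matrix:
R1 ← R1 / (6).
R2 ← R2 − 4·R1.
R3 ← R3 + 4·R1.
R4 ← R4 + 6·R1.
R2 ← R2 / (-2/3).
R1 ← R1 − 1/6·R2.
R3 ← R3 − 20/3·R2.
R4 ← R4 + 4·R2.
R3 ← R3 / (-56).
R1 ← R1 + 3/2·R3.
R2 ← R2 − 9·R3.
R4 ← R4 − 37·R3.
R4 ← R4 / (141/56).
R1 ← R1 + 75/112·R4.
R2 ← R2 − 1/56·R4.
R3 ← R3 + 81/56·R4.
Reading off the reduced rows gives x = 0, y = -6, z = 4, w = -4.

x = 0, y = -6, z = 4, w = -4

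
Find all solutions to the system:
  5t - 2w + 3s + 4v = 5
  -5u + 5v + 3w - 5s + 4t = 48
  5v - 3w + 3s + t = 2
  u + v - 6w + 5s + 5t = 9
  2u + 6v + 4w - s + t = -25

u = -6, v = 0, w = -5, s = -5, t = 2

Row-reduce the augmented matrix:
Swap R1 and R2.
R1 ← R1 / (-5).
R4 ← R4 − 1·R1.
R5 ← R5 − 2·R1.
R2 ← R2 / (4).
R1 ← R1 + 1·R2.
R3 ← R3 − 5·R2.
R4 ← R4 − 2·R2.
R5 ← R5 − 8·R2.
R3 ← R3 / (-1/2).
R1 ← R1 + 11/10·R3.
R2 ← R2 + 1/2·R3.
R4 ← R4 + 22/5·R3.
R5 ← R5 − 46/5·R3.
R4 ← R4 / (91/10).
R1 ← R1 − 17/5·R4.
R2 ← R2 − 3/2·R4.
R3 ← R3 − 3/2·R4.
R5 ← R5 + 114/5·R4.
R5 ← R5 / (1822/91).
R1 ← R1 + 591/91·R5.
R2 ← R2 + 151/91·R5.
R3 ← R3 − 213/91·R5.
R4 ← R4 − 495/91·R5.
Reading off the reduced rows gives u = -6, v = 0, w = -5, s = -5, t = 2.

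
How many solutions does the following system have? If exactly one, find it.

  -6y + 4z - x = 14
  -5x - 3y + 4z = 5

Row-reduce:
R1 ← R1 / (-1).
R2 ← R2 + 5·R1.
R2 ← R2 / (27).
R1 ← R1 − 6·R2.
Rank is 2 with 3 unknowns, leaving z free.

infinitely many solutions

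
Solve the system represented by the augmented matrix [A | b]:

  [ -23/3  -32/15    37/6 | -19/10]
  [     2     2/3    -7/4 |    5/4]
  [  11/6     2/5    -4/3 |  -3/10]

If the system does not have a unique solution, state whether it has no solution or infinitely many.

Row-reduce:
R1 ← R1 / (-23/3).
R2 ← R2 − 2·R1.
R3 ← R3 − 11/6·R1.
R2 ← R2 / (38/345).
R1 ← R1 − 32/115·R2.
R3 ← R3 + 38/345·R2.
Rank is 2 with 3 unknowns, leaving x_3 free.

infinitely many solutions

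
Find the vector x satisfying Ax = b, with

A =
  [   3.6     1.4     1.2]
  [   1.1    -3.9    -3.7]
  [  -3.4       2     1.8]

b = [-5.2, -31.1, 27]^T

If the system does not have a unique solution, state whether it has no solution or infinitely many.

x_1 = -4, x_2 = 4, x_3 = 3

Row-reduce the augmented matrix:
R1 ← R1 / (18/5).
R2 ← R2 − 11/10·R1.
R3 ← R3 + 17/5·R1.
R2 ← R2 / (-779/180).
R1 ← R1 − 7/18·R2.
R3 ← R3 − 299/90·R2.
R3 ← R3 / (-734/3895).
R1 ← R1 + 25/779·R3.
R2 ← R2 − 732/779·R3.
Reading off the reduced rows gives x_1 = -4, x_2 = 4, x_3 = 3.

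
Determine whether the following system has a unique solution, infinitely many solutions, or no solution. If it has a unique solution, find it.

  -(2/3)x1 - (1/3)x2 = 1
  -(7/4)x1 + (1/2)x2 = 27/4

Row-reduce the augmented matrix:
R1 ← R1 / (-2/3).
R2 ← R2 + 7/4·R1.
R2 ← R2 / (11/8).
R1 ← R1 − 1/2·R2.
Reading off the reduced rows gives x1 = -3, x2 = 3.

x1 = -3, x2 = 3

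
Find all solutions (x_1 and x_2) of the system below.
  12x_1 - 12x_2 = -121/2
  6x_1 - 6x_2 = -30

no solution

Row-reduce:
R1 ← R1 / (12).
R2 ← R2 − 6·R1.
Row 2 reduces to 0 = 1/4, a contradiction. The system is inconsistent.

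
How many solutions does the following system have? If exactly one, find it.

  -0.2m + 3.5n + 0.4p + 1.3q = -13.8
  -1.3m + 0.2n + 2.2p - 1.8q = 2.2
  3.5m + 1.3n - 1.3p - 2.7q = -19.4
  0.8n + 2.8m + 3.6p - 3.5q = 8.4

m = 2, n = -6, p = 6, q = 4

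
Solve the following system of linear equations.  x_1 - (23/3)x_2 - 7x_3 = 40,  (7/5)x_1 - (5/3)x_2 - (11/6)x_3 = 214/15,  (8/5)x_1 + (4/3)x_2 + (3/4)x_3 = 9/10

no solution

Row-reduce:
R2 ← R2 − 7/5·R1.
R3 ← R3 − 8/5·R1.
R2 ← R2 / (136/15).
R1 ← R1 + 23/3·R2.
R3 ← R3 − 68/5·R2.
Row 3 reduces to 0 = -1/2, a contradiction. The system is inconsistent.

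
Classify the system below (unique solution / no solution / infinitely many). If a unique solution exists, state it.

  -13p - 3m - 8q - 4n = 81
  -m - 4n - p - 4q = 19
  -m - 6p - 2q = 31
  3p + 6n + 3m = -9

Row-reduce:
R1 ← R1 / (-3).
R2 ← R2 + 1·R1.
R3 ← R3 + 1·R1.
R4 ← R4 − 3·R1.
R2 ← R2 / (-8/3).
R1 ← R1 − 4/3·R2.
R3 ← R3 − 4/3·R2.
R4 ← R4 − 2·R2.
Swap R3 and R4.
R3 ← R3 / (-15/2).
R1 ← R1 − 6·R3.
R2 ← R2 + 5/4·R3.
Rank is 3 with 4 unknowns, leaving q free.

infinitely many solutions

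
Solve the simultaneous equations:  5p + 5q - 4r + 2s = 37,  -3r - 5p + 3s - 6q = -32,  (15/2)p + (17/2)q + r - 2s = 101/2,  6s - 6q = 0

infinitely many solutions

Row-reduce:
R1 ← R1 / (5).
R2 ← R2 + 5·R1.
R3 ← R3 − 15/2·R1.
R2 ← R2 / (-1).
R1 ← R1 − 1·R2.
R3 ← R3 − 1·R2.
R4 ← R4 + 6·R2.
Swap R3 and R4.
R3 ← R3 / (42).
R1 ← R1 + 39/5·R3.
R2 ← R2 − 7·R3.
Rank is 3 with 4 unknowns, leaving s free.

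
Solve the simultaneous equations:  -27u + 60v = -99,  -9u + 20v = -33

Row-reduce:
R1 ← R1 / (-27).
R2 ← R2 + 9·R1.
Rank is 1 with 2 unknowns, leaving v free.

infinitely many solutions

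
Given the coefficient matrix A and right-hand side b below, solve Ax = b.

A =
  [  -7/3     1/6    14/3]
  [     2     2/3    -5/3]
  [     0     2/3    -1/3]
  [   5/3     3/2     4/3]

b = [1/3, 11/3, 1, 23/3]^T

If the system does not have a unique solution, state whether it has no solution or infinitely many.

Row-reduce the augmented matrix:
R1 ← R1 / (-7/3).
R2 ← R2 − 2·R1.
R4 ← R4 − 5/3·R1.
R2 ← R2 / (17/21).
R1 ← R1 + 1/14·R2.
R3 ← R3 − 2/3·R2.
R4 ← R4 − 34/21·R2.
R3 ← R3 / (-115/51).
R1 ← R1 + 61/34·R3.
R2 ← R2 − 49/17·R3.
R4 reduces to 0 = 0, so the extra equation is consistent.
Reading off the reduced rows gives x_1 = 2, x_2 = 2, x_3 = 1.

x_1 = 2, x_2 = 2, x_3 = 1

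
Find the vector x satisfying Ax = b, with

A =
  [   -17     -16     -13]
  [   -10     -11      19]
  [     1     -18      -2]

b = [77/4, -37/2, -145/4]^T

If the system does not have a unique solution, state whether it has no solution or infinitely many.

x_1 = -9/4, x_2 = 2, x_3 = -1

Row-reduce the augmented matrix:
R1 ← R1 / (-17).
R2 ← R2 + 10·R1.
R3 ← R3 − 1·R1.
R2 ← R2 / (-27/17).
R1 ← R1 − 16/17·R2.
R3 ← R3 + 322/17·R2.
R3 ← R3 / (-2885/9).
R1 ← R1 − 149/9·R3.
R2 ← R2 + 151/9·R3.
Reading off the reduced rows gives x_1 = -9/4, x_2 = 2, x_3 = -1.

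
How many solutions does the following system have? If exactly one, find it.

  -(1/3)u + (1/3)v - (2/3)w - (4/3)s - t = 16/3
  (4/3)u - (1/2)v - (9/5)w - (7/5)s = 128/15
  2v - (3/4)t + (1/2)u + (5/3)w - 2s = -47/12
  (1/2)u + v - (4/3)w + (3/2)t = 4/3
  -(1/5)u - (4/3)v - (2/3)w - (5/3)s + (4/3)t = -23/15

Row-reduce the augmented matrix:
R1 ← R1 / (-1/3).
R2 ← R2 − 4/3·R1.
R3 ← R3 − 1/2·R1.
R4 ← R4 − 1/2·R1.
R5 ← R5 + 1/5·R1.
R2 ← R2 / (5/6).
R1 ← R1 + 1·R2.
R3 ← R3 − 5/2·R2.
R4 ← R4 − 3/2·R2.
R5 ← R5 + 23/15·R2.
R3 ← R3 / (211/15).
R1 ← R1 + 84/25·R3.
R2 ← R2 + 134/25·R3.
R4 ← R4 − 428/75·R3.
R5 ← R5 + 3182/375·R3.
R4 ← R4 / (3743/1055).
R1 ← R1 + 222/1055·R4.
R2 ← R2 + 2012/1055·R4.
R3 ← R3 − 243/211·R4.
R5 ← R5 + 18377/5275·R4.
R5 ← R5 / (81763/22458).
R1 ← R1 − 2700/3743·R5.
R2 ← R2 − 4935/7486·R5.
R3 ← R3 + 5391/14972·R5.
R4 ← R4 − 3423/3743·R5.
Reading off the reduced rows gives u = 1, v = 0, w = -4, s = 0, t = -3.

u = 1, v = 0, w = -4, s = 0, t = -3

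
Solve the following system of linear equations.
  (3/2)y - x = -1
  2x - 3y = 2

infinitely many solutions

Row-reduce:
R1 ← R1 / (-1).
R2 ← R2 − 2·R1.
Rank is 1 with 2 unknowns, leaving y free.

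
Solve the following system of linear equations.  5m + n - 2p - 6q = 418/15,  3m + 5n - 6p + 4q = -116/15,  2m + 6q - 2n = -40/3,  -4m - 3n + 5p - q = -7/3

m = 3, n = 5/3, p = 12/5, q = -8/3

Row-reduce the augmented matrix:
R1 ← R1 / (5).
R2 ← R2 − 3·R1.
R3 ← R3 − 2·R1.
R4 ← R4 + 4·R1.
R2 ← R2 / (22/5).
R1 ← R1 − 1/5·R2.
R3 ← R3 + 12/5·R2.
R4 ← R4 + 11/5·R2.
R3 ← R3 / (-20/11).
R1 ← R1 + 2/11·R3.
R2 ← R2 + 12/11·R3.
R4 ← R4 − 1·R3.
R4 ← R4 / (49/10).
R1 ← R1 + 14/5·R4.
R2 ← R2 + 29/5·R4.
R3 ← R3 + 69/10·R4.
Reading off the reduced rows gives m = 3, n = 5/3, p = 12/5, q = -8/3.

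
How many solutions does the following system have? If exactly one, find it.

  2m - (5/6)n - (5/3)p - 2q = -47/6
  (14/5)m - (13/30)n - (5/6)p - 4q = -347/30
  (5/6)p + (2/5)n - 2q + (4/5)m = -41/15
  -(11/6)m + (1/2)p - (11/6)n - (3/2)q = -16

no solution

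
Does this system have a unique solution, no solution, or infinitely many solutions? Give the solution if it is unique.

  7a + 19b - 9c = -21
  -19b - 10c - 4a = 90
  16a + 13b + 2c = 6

a = 4, b = -4, c = -3

Row-reduce the augmented matrix:
R1 ← R1 / (7).
R2 ← R2 + 4·R1.
R3 ← R3 − 16·R1.
R2 ← R2 / (-57/7).
R1 ← R1 − 19/7·R2.
R3 ← R3 + 213/7·R2.
R3 ← R3 / (1504/19).
R1 ← R1 + 19/3·R3.
R2 ← R2 − 106/57·R3.
Reading off the reduced rows gives a = 4, b = -4, c = -3.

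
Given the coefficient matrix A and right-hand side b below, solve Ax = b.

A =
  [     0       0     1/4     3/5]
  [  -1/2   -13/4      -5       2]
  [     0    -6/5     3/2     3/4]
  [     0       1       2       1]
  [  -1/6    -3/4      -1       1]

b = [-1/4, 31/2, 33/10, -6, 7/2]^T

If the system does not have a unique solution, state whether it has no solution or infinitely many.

Row-reduce:
Swap R1 and R2.
R1 ← R1 / (-1/2).
R5 ← R5 + 1/6·R1.
Swap R2 and R3.
R2 ← R2 / (-6/5).
R1 ← R1 − 13/2·R2.
R4 ← R4 − 1·R2.
R5 ← R5 − 1/3·R2.
R3 ← R3 / (1/4).
R1 ← R1 − 145/8·R3.
R2 ← R2 + 5/4·R3.
R4 ← R4 − 13/4·R3.
R5 ← R5 − 13/12·R3.
R4 ← R4 / (-247/40).
R1 ← R1 + 695/16·R4.
R2 ← R2 − 19/8·R4.
R3 ← R3 − 12/5·R4.
R5 ← R5 + 247/120·R4.
Row 5 reduces to 0 = 1/3, a contradiction. The system is inconsistent.

no solution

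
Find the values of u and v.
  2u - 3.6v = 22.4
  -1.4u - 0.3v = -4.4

Row-reduce the augmented matrix:
R1 ← R1 / (2).
R2 ← R2 + 7/5·R1.
R2 ← R2 / (-141/50).
R1 ← R1 + 9/5·R2.
Reading off the reduced rows gives u = 4, v = -4.

u = 4, v = -4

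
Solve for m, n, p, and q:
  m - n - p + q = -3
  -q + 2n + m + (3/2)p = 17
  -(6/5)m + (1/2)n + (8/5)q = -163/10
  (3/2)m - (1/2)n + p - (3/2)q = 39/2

m = 6, n = 1, p = 2, q = -6

Row-reduce the augmented matrix:
R2 ← R2 − 1·R1.
R3 ← R3 + 6/5·R1.
R4 ← R4 − 3/2·R1.
R2 ← R2 / (3).
R1 ← R1 + 1·R2.
R3 ← R3 + 7/10·R2.
R4 ← R4 − 1·R2.
R3 ← R3 / (-37/60).
R1 ← R1 + 1/6·R3.
R2 ← R2 − 5/6·R3.
R4 ← R4 − 5/3·R3.
R4 ← R4 / (147/37).
R1 ← R1 + 11/37·R4.
R2 ← R2 − 92/37·R4.
R3 ← R3 + 140/37·R4.
Reading off the reduced rows gives m = 6, n = 1, p = 2, q = -6.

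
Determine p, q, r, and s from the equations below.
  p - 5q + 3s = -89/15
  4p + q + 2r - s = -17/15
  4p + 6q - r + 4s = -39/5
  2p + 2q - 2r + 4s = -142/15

Row-reduce the augmented matrix:
R2 ← R2 − 4·R1.
R3 ← R3 − 4·R1.
R4 ← R4 − 2·R1.
R2 ← R2 / (21).
R1 ← R1 + 5·R2.
R3 ← R3 − 26·R2.
R4 ← R4 − 12·R2.
R3 ← R3 / (-73/21).
R1 ← R1 − 10/21·R3.
R2 ← R2 − 2/21·R3.
R4 ← R4 + 22/7·R3.
R4 ← R4 / (-138/73).
R1 ← R1 − 74/73·R4.
R2 ← R2 + 29/73·R4.
R3 ← R3 + 170/73·R4.
Reading off the reduced rows gives p = -2, q = 2/3, r = 3, s = -1/5.

p = -2, q = 2/3, r = 3, s = -1/5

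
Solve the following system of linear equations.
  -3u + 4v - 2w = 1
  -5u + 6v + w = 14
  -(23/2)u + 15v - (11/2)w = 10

Row-reduce:
R1 ← R1 / (-3).
R2 ← R2 + 5·R1.
R3 ← R3 + 23/2·R1.
R2 ← R2 / (-2/3).
R1 ← R1 + 4/3·R2.
R3 ← R3 + 1/3·R2.
Rank is 2 with 3 unknowns, leaving w free.

infinitely many solutions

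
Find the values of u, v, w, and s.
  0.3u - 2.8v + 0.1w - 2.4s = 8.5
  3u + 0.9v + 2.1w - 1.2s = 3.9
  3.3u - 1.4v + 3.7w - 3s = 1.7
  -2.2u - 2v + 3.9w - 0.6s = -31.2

Row-reduce the augmented matrix:
R1 ← R1 / (3/10).
R2 ← R2 − 3·R1.
R3 ← R3 − 33/10·R1.
R4 ← R4 + 11/5·R1.
R2 ← R2 / (289/10).
R1 ← R1 + 28/3·R2.
R3 ← R3 − 147/5·R2.
R4 ← R4 + 338/15·R2.
R3 ← R3 / (428/289).
R1 ← R1 − 199/289·R3.
R2 ← R2 − 11/289·R3.
R4 ← R4 − 15869/2890·R3.
R4 ← R4 / (-25357/21400).
R1 ← R1 + 1567/2140·R4.
R2 ← R2 − 1677/2140·R4.
R3 ← R3 − 297/2140·R4.
Reading off the reduced rows gives u = 5, v = -1, w = -6, s = -2.

u = 5, v = -1, w = -6, s = -2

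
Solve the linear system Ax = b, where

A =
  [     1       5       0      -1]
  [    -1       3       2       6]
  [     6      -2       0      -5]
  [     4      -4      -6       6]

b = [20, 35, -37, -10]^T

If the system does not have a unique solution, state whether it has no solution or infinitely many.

x_1 = -2, x_2 = 5, x_3 = 0, x_4 = 3

Row-reduce the augmented matrix:
R2 ← R2 + 1·R1.
R3 ← R3 − 6·R1.
R4 ← R4 − 4·R1.
R2 ← R2 / (8).
R1 ← R1 − 5·R2.
R3 ← R3 + 32·R2.
R4 ← R4 + 24·R2.
R3 ← R3 / (8).
R1 ← R1 + 5/4·R3.
R2 ← R2 − 1/4·R3.
R4 ← R4 / (25).
R1 ← R1 + 27/32·R4.
R2 ← R2 + 1/32·R4.
R3 ← R3 − 21/8·R4.
Reading off the reduced rows gives x_1 = -2, x_2 = 5, x_3 = 0, x_4 = 3.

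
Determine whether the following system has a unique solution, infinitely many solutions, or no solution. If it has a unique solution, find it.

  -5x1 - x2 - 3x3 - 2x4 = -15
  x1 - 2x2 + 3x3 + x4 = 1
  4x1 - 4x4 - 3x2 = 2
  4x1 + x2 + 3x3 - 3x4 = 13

x1 = 2, x2 = 2, x3 = 1, x4 = 0

Row-reduce the augmented matrix:
R1 ← R1 / (-5).
R2 ← R2 − 1·R1.
R3 ← R3 − 4·R1.
R4 ← R4 − 4·R1.
R2 ← R2 / (-11/5).
R1 ← R1 − 1/5·R2.
R3 ← R3 + 19/5·R2.
R4 ← R4 − 1/5·R2.
R3 ← R3 / (-72/11).
R1 ← R1 − 9/11·R3.
R2 ← R2 + 12/11·R3.
R4 ← R4 − 9/11·R3.
R4 ← R4 / (-43/8).
R1 ← R1 + 3/8·R4.
R2 ← R2 − 5/6·R4.
R3 ← R3 − 73/72·R4.
Reading off the reduced rows gives x1 = 2, x2 = 2, x3 = 1, x4 = 0.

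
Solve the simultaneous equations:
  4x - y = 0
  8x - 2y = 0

infinitely many solutions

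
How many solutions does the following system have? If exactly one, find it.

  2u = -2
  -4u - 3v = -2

Row-reduce the augmented matrix:
R1 ← R1 / (2).
R2 ← R2 + 4·R1.
R2 ← R2 / (-3).
Reading off the reduced rows gives u = -1, v = 2.

u = -1, v = 2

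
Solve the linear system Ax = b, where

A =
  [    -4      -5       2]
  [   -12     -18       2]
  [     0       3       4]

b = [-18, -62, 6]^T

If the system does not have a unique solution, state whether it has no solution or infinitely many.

no solution

Row-reduce:
R1 ← R1 / (-4).
R2 ← R2 + 12·R1.
R2 ← R2 / (-3).
R1 ← R1 − 5/4·R2.
R3 ← R3 − 3·R2.
Row 3 reduces to 0 = -2, a contradiction. The system is inconsistent.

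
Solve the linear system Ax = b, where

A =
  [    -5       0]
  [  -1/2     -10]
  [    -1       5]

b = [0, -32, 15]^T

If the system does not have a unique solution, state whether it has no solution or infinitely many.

Row-reduce:
R1 ← R1 / (-5).
R2 ← R2 + 1/2·R1.
R3 ← R3 + 1·R1.
R2 ← R2 / (-10).
R3 ← R3 − 5·R2.
Row 3 reduces to 0 = -1, a contradiction. The system is inconsistent.

no solution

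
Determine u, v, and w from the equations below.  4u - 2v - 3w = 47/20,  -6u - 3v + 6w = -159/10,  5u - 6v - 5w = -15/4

u = 7/5, v = 2, w = -1/4

Row-reduce the augmented matrix:
R1 ← R1 / (4).
R2 ← R2 + 6·R1.
R3 ← R3 − 5·R1.
R2 ← R2 / (-6).
R1 ← R1 + 1/2·R2.
R3 ← R3 + 7/2·R2.
R3 ← R3 / (-17/8).
R1 ← R1 + 7/8·R3.
R2 ← R2 + 1/4·R3.
Reading off the reduced rows gives u = 7/5, v = 2, w = -1/4.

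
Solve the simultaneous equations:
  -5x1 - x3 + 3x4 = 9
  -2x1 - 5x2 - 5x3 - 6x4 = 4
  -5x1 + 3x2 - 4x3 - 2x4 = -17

Row-reduce:
R1 ← R1 / (-5).
R2 ← R2 + 2·R1.
R3 ← R3 + 5·R1.
R2 ← R2 / (-5).
R3 ← R3 − 3·R2.
R3 ← R3 / (-144/25).
R1 ← R1 − 1/5·R3.
R2 ← R2 − 23/25·R3.
Rank is 3 with 4 unknowns, leaving x4 free.

infinitely many solutions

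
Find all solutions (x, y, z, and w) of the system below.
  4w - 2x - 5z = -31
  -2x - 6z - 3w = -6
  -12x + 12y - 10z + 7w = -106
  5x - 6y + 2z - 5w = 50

infinitely many solutions

Row-reduce:
R1 ← R1 / (-2).
R2 ← R2 + 2·R1.
R3 ← R3 + 12·R1.
R4 ← R4 − 5·R1.
Swap R2 and R3.
R2 ← R2 / (12).
R4 ← R4 + 6·R2.
R3 ← R3 / (-1).
R1 ← R1 − 5/2·R3.
R2 ← R2 − 5/3·R3.
R4 ← R4 + 1/2·R3.
Rank is 3 with 4 unknowns, leaving w free.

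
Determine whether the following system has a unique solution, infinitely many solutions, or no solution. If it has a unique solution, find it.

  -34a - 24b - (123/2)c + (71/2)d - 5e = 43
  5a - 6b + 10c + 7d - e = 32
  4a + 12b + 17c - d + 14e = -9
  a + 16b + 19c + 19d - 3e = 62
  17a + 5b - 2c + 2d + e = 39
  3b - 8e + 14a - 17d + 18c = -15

Row-reduce:
R1 ← R1 / (-34).
R2 ← R2 − 5·R1.
R3 ← R3 − 4·R1.
R4 ← R4 − 1·R1.
R5 ← R5 − 17·R1.
R6 ← R6 − 14·R1.
R2 ← R2 / (-162/17).
R1 ← R1 − 12/17·R2.
R3 ← R3 − 156/17·R2.
R4 ← R4 − 260/17·R2.
R5 ← R5 + 7·R2.
R6 ← R6 + 117/17·R2.
R3 ← R3 / (577/54).
R1 ← R1 − 203/108·R3.
R2 ← R2 + 65/648·R3.
R4 ← R4 − 6067/324·R3.
R5 ← R5 + 21677/648·R3.
R6 ← R6 + 577/72·R3.
R4 ← R4 / (7771/577).
R1 ← R1 + 1597/577·R4.
R2 ← R2 + 659/577·R4.
R3 ← R3 − 807/577·R4.
R5 ← R5 − 33212/577·R4.
R5 ← R5 / (61276/409).
R1 ← R1 + 174713/23313·R5.
R2 ← R2 + 45590/23313·R5.
R3 ← R3 − 29930/7771·R5.
R4 ← R4 + 45884/23313·R5.
Row 6 reduces to 0 = -1/4, a contradiction. The system is inconsistent.

no solution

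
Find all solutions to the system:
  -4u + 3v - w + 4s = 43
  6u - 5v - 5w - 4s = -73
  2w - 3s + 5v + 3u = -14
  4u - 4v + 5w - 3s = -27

u = -4, v = 2, w = 3, s = 6

Row-reduce the augmented matrix:
R1 ← R1 / (-4).
R2 ← R2 − 6·R1.
R3 ← R3 − 3·R1.
R4 ← R4 − 4·R1.
R2 ← R2 / (-1/2).
R1 ← R1 + 3/4·R2.
R3 ← R3 − 29/4·R2.
R4 ← R4 + 1·R2.
R3 ← R3 / (-93).
R1 ← R1 − 10·R3.
R2 ← R2 − 13·R3.
R4 ← R4 − 17·R3.
R4 ← R4 / (214/93).
R1 ← R1 + 82/93·R4.
R2 ← R2 − 5/93·R4.
R3 ← R3 + 29/93·R4.
Reading off the reduced rows gives u = -4, v = 2, w = 3, s = 6.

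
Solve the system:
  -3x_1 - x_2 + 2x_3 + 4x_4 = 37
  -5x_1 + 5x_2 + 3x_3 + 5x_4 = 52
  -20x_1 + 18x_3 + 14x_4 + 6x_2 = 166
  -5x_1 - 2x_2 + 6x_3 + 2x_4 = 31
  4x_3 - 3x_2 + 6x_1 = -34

Row-reduce the augmented matrix:
R1 ← R1 / (-3).
R2 ← R2 + 5·R1.
R3 ← R3 + 20·R1.
R4 ← R4 + 5·R1.
R5 ← R5 − 6·R1.
R2 ← R2 / (20/3).
R1 ← R1 − 1/3·R2.
R3 ← R3 − 38/3·R2.
R4 ← R4 + 1/3·R2.
R5 ← R5 + 5·R2.
R3 ← R3 / (53/10).
R1 ← R1 + 13/20·R3.
R2 ← R2 + 1/20·R3.
R4 ← R4 − 53/20·R3.
R5 ← R5 − 31/4·R3.
Swap R4 and R5.
R4 ← R4 / (1094/53).
R1 ← R1 + 128/53·R4.
R2 ← R2 + 18/53·R4.
R3 ← R3 + 95/53·R4.
R5 reduces to 0 = 0, so the extra equation is consistent.
Reading off the reduced rows gives x_1 = -5, x_2 = 0, x_3 = -1, x_4 = 6.

x_1 = -5, x_2 = 0, x_3 = -1, x_4 = 6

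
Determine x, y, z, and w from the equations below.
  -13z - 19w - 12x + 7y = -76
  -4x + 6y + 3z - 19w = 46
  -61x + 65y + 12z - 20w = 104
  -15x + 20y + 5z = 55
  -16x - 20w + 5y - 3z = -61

x = 6, y = 6, z = 5, w = -1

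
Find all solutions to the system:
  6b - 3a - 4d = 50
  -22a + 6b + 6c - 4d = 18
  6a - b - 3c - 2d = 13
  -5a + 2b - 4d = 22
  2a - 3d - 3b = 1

a = 2, b = 6, c = 1, d = -5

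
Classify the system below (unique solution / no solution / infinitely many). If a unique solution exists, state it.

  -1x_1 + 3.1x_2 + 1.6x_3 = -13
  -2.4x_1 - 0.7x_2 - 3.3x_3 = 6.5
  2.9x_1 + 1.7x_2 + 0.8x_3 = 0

x_1 = 2, x_2 = -2, x_3 = -3

Row-reduce the augmented matrix:
R1 ← R1 / (-1).
R2 ← R2 + 12/5·R1.
R3 ← R3 − 29/10·R1.
R2 ← R2 / (-407/50).
R1 ← R1 + 31/10·R2.
R3 ← R3 − 1069/100·R2.
R3 ← R3 / (-6409/1628).
R1 ← R1 − 911/814·R3.
R2 ← R2 − 357/407·R3.
Reading off the reduced rows gives x_1 = 2, x_2 = -2, x_3 = -3.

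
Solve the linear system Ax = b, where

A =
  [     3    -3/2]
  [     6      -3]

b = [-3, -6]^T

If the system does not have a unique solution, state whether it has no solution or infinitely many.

infinitely many solutions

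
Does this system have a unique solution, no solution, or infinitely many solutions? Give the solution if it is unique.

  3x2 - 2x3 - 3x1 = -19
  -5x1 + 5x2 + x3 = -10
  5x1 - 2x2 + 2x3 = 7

x1 = -3, x2 = -6, x3 = 5

Row-reduce the augmented matrix:
R1 ← R1 / (-3).
R2 ← R2 + 5·R1.
R3 ← R3 − 5·R1.
Swap R2 and R3.
R2 ← R2 / (3).
R1 ← R1 + 1·R2.
R3 ← R3 / (13/3).
R1 ← R1 − 2/9·R3.
R2 ← R2 + 4/9·R3.
Reading off the reduced rows gives x1 = -3, x2 = -6, x3 = 5.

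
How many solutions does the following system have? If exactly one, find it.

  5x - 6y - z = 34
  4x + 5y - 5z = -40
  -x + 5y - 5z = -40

x = 0, y = -6, z = 2

Row-reduce the augmented matrix:
R1 ← R1 / (5).
R2 ← R2 − 4·R1.
R3 ← R3 + 1·R1.
R2 ← R2 / (49/5).
R1 ← R1 + 6/5·R2.
R3 ← R3 − 19/5·R2.
R3 ← R3 / (-25/7).
R1 ← R1 + 5/7·R3.
R2 ← R2 + 3/7·R3.
Reading off the reduced rows gives x = 0, y = -6, z = 2.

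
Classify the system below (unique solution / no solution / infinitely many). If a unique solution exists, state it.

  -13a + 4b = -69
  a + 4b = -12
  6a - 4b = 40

no solution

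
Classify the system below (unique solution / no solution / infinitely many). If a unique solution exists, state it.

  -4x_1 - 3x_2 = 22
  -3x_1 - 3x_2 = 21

x_1 = -1, x_2 = -6

Row-reduce the augmented matrix:
R1 ← R1 / (-4).
R2 ← R2 + 3·R1.
R2 ← R2 / (-3/4).
R1 ← R1 − 3/4·R2.
Reading off the reduced rows gives x_1 = -1, x_2 = -6.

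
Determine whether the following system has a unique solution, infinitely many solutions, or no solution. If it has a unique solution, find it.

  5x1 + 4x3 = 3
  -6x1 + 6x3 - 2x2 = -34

infinitely many solutions

Row-reduce:
R1 ← R1 / (5).
R2 ← R2 + 6·R1.
R2 ← R2 / (-2).
Rank is 2 with 3 unknowns, leaving x3 free.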